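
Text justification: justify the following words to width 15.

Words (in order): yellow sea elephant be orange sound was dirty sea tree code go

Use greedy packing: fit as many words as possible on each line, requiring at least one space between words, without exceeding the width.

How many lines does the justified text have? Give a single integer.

Line 1: ['yellow', 'sea'] (min_width=10, slack=5)
Line 2: ['elephant', 'be'] (min_width=11, slack=4)
Line 3: ['orange', 'sound'] (min_width=12, slack=3)
Line 4: ['was', 'dirty', 'sea'] (min_width=13, slack=2)
Line 5: ['tree', 'code', 'go'] (min_width=12, slack=3)
Total lines: 5

Answer: 5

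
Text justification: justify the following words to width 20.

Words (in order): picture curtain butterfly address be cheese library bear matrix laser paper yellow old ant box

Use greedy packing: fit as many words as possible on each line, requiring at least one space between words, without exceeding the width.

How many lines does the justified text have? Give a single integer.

Line 1: ['picture', 'curtain'] (min_width=15, slack=5)
Line 2: ['butterfly', 'address', 'be'] (min_width=20, slack=0)
Line 3: ['cheese', 'library', 'bear'] (min_width=19, slack=1)
Line 4: ['matrix', 'laser', 'paper'] (min_width=18, slack=2)
Line 5: ['yellow', 'old', 'ant', 'box'] (min_width=18, slack=2)
Total lines: 5

Answer: 5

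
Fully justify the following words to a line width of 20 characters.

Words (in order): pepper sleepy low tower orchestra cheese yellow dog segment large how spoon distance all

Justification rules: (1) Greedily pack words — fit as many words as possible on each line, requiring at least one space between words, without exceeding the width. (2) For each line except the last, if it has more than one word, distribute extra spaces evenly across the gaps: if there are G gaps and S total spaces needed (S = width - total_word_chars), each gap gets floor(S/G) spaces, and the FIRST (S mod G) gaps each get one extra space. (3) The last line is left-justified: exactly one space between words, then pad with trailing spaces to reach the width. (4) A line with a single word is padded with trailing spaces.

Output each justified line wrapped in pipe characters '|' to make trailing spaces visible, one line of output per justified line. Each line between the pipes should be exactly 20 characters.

Line 1: ['pepper', 'sleepy', 'low'] (min_width=17, slack=3)
Line 2: ['tower', 'orchestra'] (min_width=15, slack=5)
Line 3: ['cheese', 'yellow', 'dog'] (min_width=17, slack=3)
Line 4: ['segment', 'large', 'how'] (min_width=17, slack=3)
Line 5: ['spoon', 'distance', 'all'] (min_width=18, slack=2)

Answer: |pepper   sleepy  low|
|tower      orchestra|
|cheese   yellow  dog|
|segment   large  how|
|spoon distance all  |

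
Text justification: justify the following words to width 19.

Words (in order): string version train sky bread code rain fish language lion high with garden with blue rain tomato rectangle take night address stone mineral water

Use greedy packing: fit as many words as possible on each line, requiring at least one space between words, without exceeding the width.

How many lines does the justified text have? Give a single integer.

Line 1: ['string', 'version'] (min_width=14, slack=5)
Line 2: ['train', 'sky', 'bread'] (min_width=15, slack=4)
Line 3: ['code', 'rain', 'fish'] (min_width=14, slack=5)
Line 4: ['language', 'lion', 'high'] (min_width=18, slack=1)
Line 5: ['with', 'garden', 'with'] (min_width=16, slack=3)
Line 6: ['blue', 'rain', 'tomato'] (min_width=16, slack=3)
Line 7: ['rectangle', 'take'] (min_width=14, slack=5)
Line 8: ['night', 'address', 'stone'] (min_width=19, slack=0)
Line 9: ['mineral', 'water'] (min_width=13, slack=6)
Total lines: 9

Answer: 9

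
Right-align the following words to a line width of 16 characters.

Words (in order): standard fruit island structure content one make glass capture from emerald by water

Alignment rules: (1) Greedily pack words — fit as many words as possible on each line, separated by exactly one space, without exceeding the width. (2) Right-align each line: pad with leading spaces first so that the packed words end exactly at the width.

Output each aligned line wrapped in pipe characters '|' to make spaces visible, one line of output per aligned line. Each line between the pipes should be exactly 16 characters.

Answer: |  standard fruit|
|island structure|
|content one make|
|   glass capture|
| from emerald by|
|           water|

Derivation:
Line 1: ['standard', 'fruit'] (min_width=14, slack=2)
Line 2: ['island', 'structure'] (min_width=16, slack=0)
Line 3: ['content', 'one', 'make'] (min_width=16, slack=0)
Line 4: ['glass', 'capture'] (min_width=13, slack=3)
Line 5: ['from', 'emerald', 'by'] (min_width=15, slack=1)
Line 6: ['water'] (min_width=5, slack=11)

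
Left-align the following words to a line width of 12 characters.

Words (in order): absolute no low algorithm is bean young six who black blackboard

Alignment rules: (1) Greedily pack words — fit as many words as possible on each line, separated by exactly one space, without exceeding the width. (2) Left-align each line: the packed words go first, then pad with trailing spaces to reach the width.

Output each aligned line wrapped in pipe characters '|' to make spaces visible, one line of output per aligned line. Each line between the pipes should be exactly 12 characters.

Answer: |absolute no |
|low         |
|algorithm is|
|bean young  |
|six who     |
|black       |
|blackboard  |

Derivation:
Line 1: ['absolute', 'no'] (min_width=11, slack=1)
Line 2: ['low'] (min_width=3, slack=9)
Line 3: ['algorithm', 'is'] (min_width=12, slack=0)
Line 4: ['bean', 'young'] (min_width=10, slack=2)
Line 5: ['six', 'who'] (min_width=7, slack=5)
Line 6: ['black'] (min_width=5, slack=7)
Line 7: ['blackboard'] (min_width=10, slack=2)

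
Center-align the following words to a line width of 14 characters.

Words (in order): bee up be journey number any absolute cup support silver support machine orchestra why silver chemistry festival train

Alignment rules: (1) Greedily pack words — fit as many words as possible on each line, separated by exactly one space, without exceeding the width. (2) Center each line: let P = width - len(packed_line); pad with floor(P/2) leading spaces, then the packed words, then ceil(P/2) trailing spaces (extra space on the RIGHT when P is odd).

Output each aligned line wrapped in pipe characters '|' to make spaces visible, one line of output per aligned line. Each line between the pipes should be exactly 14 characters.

Line 1: ['bee', 'up', 'be'] (min_width=9, slack=5)
Line 2: ['journey', 'number'] (min_width=14, slack=0)
Line 3: ['any', 'absolute'] (min_width=12, slack=2)
Line 4: ['cup', 'support'] (min_width=11, slack=3)
Line 5: ['silver', 'support'] (min_width=14, slack=0)
Line 6: ['machine'] (min_width=7, slack=7)
Line 7: ['orchestra', 'why'] (min_width=13, slack=1)
Line 8: ['silver'] (min_width=6, slack=8)
Line 9: ['chemistry'] (min_width=9, slack=5)
Line 10: ['festival', 'train'] (min_width=14, slack=0)

Answer: |  bee up be   |
|journey number|
| any absolute |
| cup support  |
|silver support|
|   machine    |
|orchestra why |
|    silver    |
|  chemistry   |
|festival train|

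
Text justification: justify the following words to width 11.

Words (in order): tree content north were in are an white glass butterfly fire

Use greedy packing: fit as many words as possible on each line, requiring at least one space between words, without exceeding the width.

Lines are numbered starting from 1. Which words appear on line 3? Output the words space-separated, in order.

Line 1: ['tree'] (min_width=4, slack=7)
Line 2: ['content'] (min_width=7, slack=4)
Line 3: ['north', 'were'] (min_width=10, slack=1)
Line 4: ['in', 'are', 'an'] (min_width=9, slack=2)
Line 5: ['white', 'glass'] (min_width=11, slack=0)
Line 6: ['butterfly'] (min_width=9, slack=2)
Line 7: ['fire'] (min_width=4, slack=7)

Answer: north were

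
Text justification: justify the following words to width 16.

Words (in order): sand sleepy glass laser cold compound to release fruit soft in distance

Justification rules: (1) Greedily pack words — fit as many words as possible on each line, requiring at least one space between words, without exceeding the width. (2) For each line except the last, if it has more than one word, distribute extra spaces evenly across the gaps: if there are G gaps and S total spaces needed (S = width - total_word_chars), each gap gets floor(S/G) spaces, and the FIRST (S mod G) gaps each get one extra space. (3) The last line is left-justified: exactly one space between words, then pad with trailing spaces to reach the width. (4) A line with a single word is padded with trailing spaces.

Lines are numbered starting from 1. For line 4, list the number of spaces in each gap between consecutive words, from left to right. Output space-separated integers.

Answer: 4

Derivation:
Line 1: ['sand', 'sleepy'] (min_width=11, slack=5)
Line 2: ['glass', 'laser', 'cold'] (min_width=16, slack=0)
Line 3: ['compound', 'to'] (min_width=11, slack=5)
Line 4: ['release', 'fruit'] (min_width=13, slack=3)
Line 5: ['soft', 'in', 'distance'] (min_width=16, slack=0)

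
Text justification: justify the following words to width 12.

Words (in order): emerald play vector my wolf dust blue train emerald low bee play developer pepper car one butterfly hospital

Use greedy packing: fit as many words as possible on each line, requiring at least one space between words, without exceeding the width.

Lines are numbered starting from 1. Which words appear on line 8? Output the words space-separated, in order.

Answer: pepper car

Derivation:
Line 1: ['emerald', 'play'] (min_width=12, slack=0)
Line 2: ['vector', 'my'] (min_width=9, slack=3)
Line 3: ['wolf', 'dust'] (min_width=9, slack=3)
Line 4: ['blue', 'train'] (min_width=10, slack=2)
Line 5: ['emerald', 'low'] (min_width=11, slack=1)
Line 6: ['bee', 'play'] (min_width=8, slack=4)
Line 7: ['developer'] (min_width=9, slack=3)
Line 8: ['pepper', 'car'] (min_width=10, slack=2)
Line 9: ['one'] (min_width=3, slack=9)
Line 10: ['butterfly'] (min_width=9, slack=3)
Line 11: ['hospital'] (min_width=8, slack=4)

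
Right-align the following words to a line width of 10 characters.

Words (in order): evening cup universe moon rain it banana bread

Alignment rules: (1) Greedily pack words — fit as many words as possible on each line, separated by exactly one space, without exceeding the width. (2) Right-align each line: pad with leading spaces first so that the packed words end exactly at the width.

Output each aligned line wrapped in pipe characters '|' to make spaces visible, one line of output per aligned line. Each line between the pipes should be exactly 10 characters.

Answer: |   evening|
|       cup|
|  universe|
| moon rain|
| it banana|
|     bread|

Derivation:
Line 1: ['evening'] (min_width=7, slack=3)
Line 2: ['cup'] (min_width=3, slack=7)
Line 3: ['universe'] (min_width=8, slack=2)
Line 4: ['moon', 'rain'] (min_width=9, slack=1)
Line 5: ['it', 'banana'] (min_width=9, slack=1)
Line 6: ['bread'] (min_width=5, slack=5)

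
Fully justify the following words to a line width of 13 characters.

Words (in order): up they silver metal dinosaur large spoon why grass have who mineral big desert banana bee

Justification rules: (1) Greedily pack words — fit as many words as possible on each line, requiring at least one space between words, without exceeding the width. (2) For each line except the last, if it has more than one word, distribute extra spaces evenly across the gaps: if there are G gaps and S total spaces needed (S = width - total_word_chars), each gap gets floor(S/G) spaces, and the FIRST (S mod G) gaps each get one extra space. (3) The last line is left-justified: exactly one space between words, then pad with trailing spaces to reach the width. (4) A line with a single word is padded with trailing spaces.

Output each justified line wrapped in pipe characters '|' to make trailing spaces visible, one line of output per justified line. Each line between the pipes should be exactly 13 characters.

Line 1: ['up', 'they'] (min_width=7, slack=6)
Line 2: ['silver', 'metal'] (min_width=12, slack=1)
Line 3: ['dinosaur'] (min_width=8, slack=5)
Line 4: ['large', 'spoon'] (min_width=11, slack=2)
Line 5: ['why', 'grass'] (min_width=9, slack=4)
Line 6: ['have', 'who'] (min_width=8, slack=5)
Line 7: ['mineral', 'big'] (min_width=11, slack=2)
Line 8: ['desert', 'banana'] (min_width=13, slack=0)
Line 9: ['bee'] (min_width=3, slack=10)

Answer: |up       they|
|silver  metal|
|dinosaur     |
|large   spoon|
|why     grass|
|have      who|
|mineral   big|
|desert banana|
|bee          |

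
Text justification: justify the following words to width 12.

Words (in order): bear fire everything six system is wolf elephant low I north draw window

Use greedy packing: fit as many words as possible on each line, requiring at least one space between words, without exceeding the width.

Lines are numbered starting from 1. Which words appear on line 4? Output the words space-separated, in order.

Answer: is wolf

Derivation:
Line 1: ['bear', 'fire'] (min_width=9, slack=3)
Line 2: ['everything'] (min_width=10, slack=2)
Line 3: ['six', 'system'] (min_width=10, slack=2)
Line 4: ['is', 'wolf'] (min_width=7, slack=5)
Line 5: ['elephant', 'low'] (min_width=12, slack=0)
Line 6: ['I', 'north', 'draw'] (min_width=12, slack=0)
Line 7: ['window'] (min_width=6, slack=6)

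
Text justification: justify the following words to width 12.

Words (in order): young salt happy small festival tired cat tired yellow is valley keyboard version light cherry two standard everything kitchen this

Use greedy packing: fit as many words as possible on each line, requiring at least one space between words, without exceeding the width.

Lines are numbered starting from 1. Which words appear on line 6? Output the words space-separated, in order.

Line 1: ['young', 'salt'] (min_width=10, slack=2)
Line 2: ['happy', 'small'] (min_width=11, slack=1)
Line 3: ['festival'] (min_width=8, slack=4)
Line 4: ['tired', 'cat'] (min_width=9, slack=3)
Line 5: ['tired', 'yellow'] (min_width=12, slack=0)
Line 6: ['is', 'valley'] (min_width=9, slack=3)
Line 7: ['keyboard'] (min_width=8, slack=4)
Line 8: ['version'] (min_width=7, slack=5)
Line 9: ['light', 'cherry'] (min_width=12, slack=0)
Line 10: ['two', 'standard'] (min_width=12, slack=0)
Line 11: ['everything'] (min_width=10, slack=2)
Line 12: ['kitchen', 'this'] (min_width=12, slack=0)

Answer: is valley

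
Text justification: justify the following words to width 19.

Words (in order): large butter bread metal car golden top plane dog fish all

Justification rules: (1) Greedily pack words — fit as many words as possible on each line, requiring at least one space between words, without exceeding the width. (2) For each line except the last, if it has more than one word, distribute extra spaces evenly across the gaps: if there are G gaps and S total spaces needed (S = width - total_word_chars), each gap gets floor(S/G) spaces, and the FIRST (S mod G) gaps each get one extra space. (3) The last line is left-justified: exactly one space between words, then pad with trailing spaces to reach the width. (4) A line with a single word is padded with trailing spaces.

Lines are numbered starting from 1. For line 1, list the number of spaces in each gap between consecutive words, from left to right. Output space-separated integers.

Line 1: ['large', 'butter', 'bread'] (min_width=18, slack=1)
Line 2: ['metal', 'car', 'golden'] (min_width=16, slack=3)
Line 3: ['top', 'plane', 'dog', 'fish'] (min_width=18, slack=1)
Line 4: ['all'] (min_width=3, slack=16)

Answer: 2 1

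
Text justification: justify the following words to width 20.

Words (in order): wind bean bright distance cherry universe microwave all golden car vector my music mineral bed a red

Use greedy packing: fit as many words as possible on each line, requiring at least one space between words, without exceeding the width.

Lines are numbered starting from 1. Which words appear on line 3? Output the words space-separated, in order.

Answer: universe microwave

Derivation:
Line 1: ['wind', 'bean', 'bright'] (min_width=16, slack=4)
Line 2: ['distance', 'cherry'] (min_width=15, slack=5)
Line 3: ['universe', 'microwave'] (min_width=18, slack=2)
Line 4: ['all', 'golden', 'car'] (min_width=14, slack=6)
Line 5: ['vector', 'my', 'music'] (min_width=15, slack=5)
Line 6: ['mineral', 'bed', 'a', 'red'] (min_width=17, slack=3)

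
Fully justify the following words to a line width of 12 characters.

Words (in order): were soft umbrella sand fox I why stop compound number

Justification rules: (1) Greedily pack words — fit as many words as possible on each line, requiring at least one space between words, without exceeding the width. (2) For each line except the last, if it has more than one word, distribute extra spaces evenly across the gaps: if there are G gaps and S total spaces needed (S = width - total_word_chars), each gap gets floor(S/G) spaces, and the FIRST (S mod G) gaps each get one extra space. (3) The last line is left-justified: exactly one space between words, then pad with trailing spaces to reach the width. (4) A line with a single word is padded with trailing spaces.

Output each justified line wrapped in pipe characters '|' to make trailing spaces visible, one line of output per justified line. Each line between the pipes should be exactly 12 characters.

Line 1: ['were', 'soft'] (min_width=9, slack=3)
Line 2: ['umbrella'] (min_width=8, slack=4)
Line 3: ['sand', 'fox', 'I'] (min_width=10, slack=2)
Line 4: ['why', 'stop'] (min_width=8, slack=4)
Line 5: ['compound'] (min_width=8, slack=4)
Line 6: ['number'] (min_width=6, slack=6)

Answer: |were    soft|
|umbrella    |
|sand  fox  I|
|why     stop|
|compound    |
|number      |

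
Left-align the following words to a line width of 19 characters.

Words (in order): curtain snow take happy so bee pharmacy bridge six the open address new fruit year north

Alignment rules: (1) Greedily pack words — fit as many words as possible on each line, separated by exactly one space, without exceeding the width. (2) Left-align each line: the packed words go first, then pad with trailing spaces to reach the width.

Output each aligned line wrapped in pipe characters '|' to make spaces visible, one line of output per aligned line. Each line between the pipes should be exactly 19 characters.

Answer: |curtain snow take  |
|happy so bee       |
|pharmacy bridge six|
|the open address   |
|new fruit year     |
|north              |

Derivation:
Line 1: ['curtain', 'snow', 'take'] (min_width=17, slack=2)
Line 2: ['happy', 'so', 'bee'] (min_width=12, slack=7)
Line 3: ['pharmacy', 'bridge', 'six'] (min_width=19, slack=0)
Line 4: ['the', 'open', 'address'] (min_width=16, slack=3)
Line 5: ['new', 'fruit', 'year'] (min_width=14, slack=5)
Line 6: ['north'] (min_width=5, slack=14)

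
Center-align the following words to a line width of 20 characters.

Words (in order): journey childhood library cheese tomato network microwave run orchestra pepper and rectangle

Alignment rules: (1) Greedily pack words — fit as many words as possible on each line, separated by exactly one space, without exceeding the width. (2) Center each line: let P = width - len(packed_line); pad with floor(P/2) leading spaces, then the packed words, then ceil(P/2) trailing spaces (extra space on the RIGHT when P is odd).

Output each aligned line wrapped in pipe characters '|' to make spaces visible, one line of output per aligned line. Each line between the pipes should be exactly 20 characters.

Answer: | journey childhood  |
|   library cheese   |
|   tomato network   |
|   microwave run    |
|orchestra pepper and|
|     rectangle      |

Derivation:
Line 1: ['journey', 'childhood'] (min_width=17, slack=3)
Line 2: ['library', 'cheese'] (min_width=14, slack=6)
Line 3: ['tomato', 'network'] (min_width=14, slack=6)
Line 4: ['microwave', 'run'] (min_width=13, slack=7)
Line 5: ['orchestra', 'pepper', 'and'] (min_width=20, slack=0)
Line 6: ['rectangle'] (min_width=9, slack=11)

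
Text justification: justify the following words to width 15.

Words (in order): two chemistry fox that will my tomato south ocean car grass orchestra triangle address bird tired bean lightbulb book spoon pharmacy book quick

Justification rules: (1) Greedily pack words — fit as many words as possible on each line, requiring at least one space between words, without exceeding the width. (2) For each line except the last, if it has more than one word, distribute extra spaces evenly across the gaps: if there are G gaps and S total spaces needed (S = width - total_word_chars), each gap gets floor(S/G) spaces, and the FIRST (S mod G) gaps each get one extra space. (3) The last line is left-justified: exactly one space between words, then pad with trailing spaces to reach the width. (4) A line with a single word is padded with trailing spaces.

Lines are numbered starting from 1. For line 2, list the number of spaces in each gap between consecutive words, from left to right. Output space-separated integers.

Answer: 2 2

Derivation:
Line 1: ['two', 'chemistry'] (min_width=13, slack=2)
Line 2: ['fox', 'that', 'will'] (min_width=13, slack=2)
Line 3: ['my', 'tomato', 'south'] (min_width=15, slack=0)
Line 4: ['ocean', 'car', 'grass'] (min_width=15, slack=0)
Line 5: ['orchestra'] (min_width=9, slack=6)
Line 6: ['triangle'] (min_width=8, slack=7)
Line 7: ['address', 'bird'] (min_width=12, slack=3)
Line 8: ['tired', 'bean'] (min_width=10, slack=5)
Line 9: ['lightbulb', 'book'] (min_width=14, slack=1)
Line 10: ['spoon', 'pharmacy'] (min_width=14, slack=1)
Line 11: ['book', 'quick'] (min_width=10, slack=5)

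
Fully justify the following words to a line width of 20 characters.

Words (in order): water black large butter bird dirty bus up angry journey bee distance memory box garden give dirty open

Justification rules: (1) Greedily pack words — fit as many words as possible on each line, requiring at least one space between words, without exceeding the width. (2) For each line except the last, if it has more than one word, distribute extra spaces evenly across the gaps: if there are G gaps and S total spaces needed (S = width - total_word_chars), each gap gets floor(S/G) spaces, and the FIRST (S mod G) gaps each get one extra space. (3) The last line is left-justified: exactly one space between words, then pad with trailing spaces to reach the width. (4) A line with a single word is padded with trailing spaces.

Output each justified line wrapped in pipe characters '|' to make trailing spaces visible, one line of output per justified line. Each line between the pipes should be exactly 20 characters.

Line 1: ['water', 'black', 'large'] (min_width=17, slack=3)
Line 2: ['butter', 'bird', 'dirty'] (min_width=17, slack=3)
Line 3: ['bus', 'up', 'angry', 'journey'] (min_width=20, slack=0)
Line 4: ['bee', 'distance', 'memory'] (min_width=19, slack=1)
Line 5: ['box', 'garden', 'give'] (min_width=15, slack=5)
Line 6: ['dirty', 'open'] (min_width=10, slack=10)

Answer: |water   black  large|
|butter   bird  dirty|
|bus up angry journey|
|bee  distance memory|
|box    garden   give|
|dirty open          |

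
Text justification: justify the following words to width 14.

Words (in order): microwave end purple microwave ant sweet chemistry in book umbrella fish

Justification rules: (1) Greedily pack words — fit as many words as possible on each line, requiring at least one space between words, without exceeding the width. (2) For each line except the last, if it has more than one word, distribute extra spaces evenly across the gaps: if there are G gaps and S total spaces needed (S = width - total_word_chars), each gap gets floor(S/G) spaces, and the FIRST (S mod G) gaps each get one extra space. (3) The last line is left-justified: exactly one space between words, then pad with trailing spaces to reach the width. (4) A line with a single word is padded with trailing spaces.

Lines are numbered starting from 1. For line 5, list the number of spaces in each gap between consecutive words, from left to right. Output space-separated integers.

Answer: 3

Derivation:
Line 1: ['microwave', 'end'] (min_width=13, slack=1)
Line 2: ['purple'] (min_width=6, slack=8)
Line 3: ['microwave', 'ant'] (min_width=13, slack=1)
Line 4: ['sweet'] (min_width=5, slack=9)
Line 5: ['chemistry', 'in'] (min_width=12, slack=2)
Line 6: ['book', 'umbrella'] (min_width=13, slack=1)
Line 7: ['fish'] (min_width=4, slack=10)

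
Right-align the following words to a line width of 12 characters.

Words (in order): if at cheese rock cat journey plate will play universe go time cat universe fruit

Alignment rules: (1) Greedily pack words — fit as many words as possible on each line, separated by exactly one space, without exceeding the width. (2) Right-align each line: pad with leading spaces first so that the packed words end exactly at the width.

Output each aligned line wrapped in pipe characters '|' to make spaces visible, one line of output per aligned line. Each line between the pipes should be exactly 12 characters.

Answer: |if at cheese|
|    rock cat|
|     journey|
|  plate will|
|        play|
| universe go|
|    time cat|
|    universe|
|       fruit|

Derivation:
Line 1: ['if', 'at', 'cheese'] (min_width=12, slack=0)
Line 2: ['rock', 'cat'] (min_width=8, slack=4)
Line 3: ['journey'] (min_width=7, slack=5)
Line 4: ['plate', 'will'] (min_width=10, slack=2)
Line 5: ['play'] (min_width=4, slack=8)
Line 6: ['universe', 'go'] (min_width=11, slack=1)
Line 7: ['time', 'cat'] (min_width=8, slack=4)
Line 8: ['universe'] (min_width=8, slack=4)
Line 9: ['fruit'] (min_width=5, slack=7)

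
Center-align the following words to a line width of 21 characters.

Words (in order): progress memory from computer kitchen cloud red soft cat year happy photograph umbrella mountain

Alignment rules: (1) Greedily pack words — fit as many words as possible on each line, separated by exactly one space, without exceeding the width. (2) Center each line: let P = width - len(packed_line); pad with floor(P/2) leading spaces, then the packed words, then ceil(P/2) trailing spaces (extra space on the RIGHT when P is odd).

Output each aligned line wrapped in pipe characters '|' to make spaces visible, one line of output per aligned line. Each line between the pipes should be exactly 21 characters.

Line 1: ['progress', 'memory', 'from'] (min_width=20, slack=1)
Line 2: ['computer', 'kitchen'] (min_width=16, slack=5)
Line 3: ['cloud', 'red', 'soft', 'cat'] (min_width=18, slack=3)
Line 4: ['year', 'happy', 'photograph'] (min_width=21, slack=0)
Line 5: ['umbrella', 'mountain'] (min_width=17, slack=4)

Answer: |progress memory from |
|  computer kitchen   |
| cloud red soft cat  |
|year happy photograph|
|  umbrella mountain  |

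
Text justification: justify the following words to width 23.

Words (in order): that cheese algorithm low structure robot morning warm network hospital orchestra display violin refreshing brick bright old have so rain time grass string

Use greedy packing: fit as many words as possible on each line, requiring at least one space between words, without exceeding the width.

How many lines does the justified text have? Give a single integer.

Answer: 8

Derivation:
Line 1: ['that', 'cheese', 'algorithm'] (min_width=21, slack=2)
Line 2: ['low', 'structure', 'robot'] (min_width=19, slack=4)
Line 3: ['morning', 'warm', 'network'] (min_width=20, slack=3)
Line 4: ['hospital', 'orchestra'] (min_width=18, slack=5)
Line 5: ['display', 'violin'] (min_width=14, slack=9)
Line 6: ['refreshing', 'brick', 'bright'] (min_width=23, slack=0)
Line 7: ['old', 'have', 'so', 'rain', 'time'] (min_width=21, slack=2)
Line 8: ['grass', 'string'] (min_width=12, slack=11)
Total lines: 8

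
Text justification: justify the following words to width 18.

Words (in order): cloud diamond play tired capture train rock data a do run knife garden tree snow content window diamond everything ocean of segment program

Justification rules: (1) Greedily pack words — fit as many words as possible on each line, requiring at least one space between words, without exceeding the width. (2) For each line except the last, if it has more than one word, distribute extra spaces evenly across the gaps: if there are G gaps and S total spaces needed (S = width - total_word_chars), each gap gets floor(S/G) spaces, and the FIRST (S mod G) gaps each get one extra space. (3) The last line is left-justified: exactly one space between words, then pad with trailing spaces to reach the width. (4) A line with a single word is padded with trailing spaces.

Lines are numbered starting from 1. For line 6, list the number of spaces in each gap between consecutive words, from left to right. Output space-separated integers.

Answer: 5

Derivation:
Line 1: ['cloud', 'diamond', 'play'] (min_width=18, slack=0)
Line 2: ['tired', 'capture'] (min_width=13, slack=5)
Line 3: ['train', 'rock', 'data', 'a'] (min_width=17, slack=1)
Line 4: ['do', 'run', 'knife'] (min_width=12, slack=6)
Line 5: ['garden', 'tree', 'snow'] (min_width=16, slack=2)
Line 6: ['content', 'window'] (min_width=14, slack=4)
Line 7: ['diamond', 'everything'] (min_width=18, slack=0)
Line 8: ['ocean', 'of', 'segment'] (min_width=16, slack=2)
Line 9: ['program'] (min_width=7, slack=11)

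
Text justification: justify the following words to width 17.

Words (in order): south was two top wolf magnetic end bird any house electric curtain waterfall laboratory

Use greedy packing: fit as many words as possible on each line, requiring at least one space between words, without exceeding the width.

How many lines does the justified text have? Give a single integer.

Answer: 6

Derivation:
Line 1: ['south', 'was', 'two', 'top'] (min_width=17, slack=0)
Line 2: ['wolf', 'magnetic', 'end'] (min_width=17, slack=0)
Line 3: ['bird', 'any', 'house'] (min_width=14, slack=3)
Line 4: ['electric', 'curtain'] (min_width=16, slack=1)
Line 5: ['waterfall'] (min_width=9, slack=8)
Line 6: ['laboratory'] (min_width=10, slack=7)
Total lines: 6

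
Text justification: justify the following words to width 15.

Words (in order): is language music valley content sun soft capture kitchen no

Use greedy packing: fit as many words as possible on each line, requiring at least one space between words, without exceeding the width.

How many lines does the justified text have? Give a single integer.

Line 1: ['is', 'language'] (min_width=11, slack=4)
Line 2: ['music', 'valley'] (min_width=12, slack=3)
Line 3: ['content', 'sun'] (min_width=11, slack=4)
Line 4: ['soft', 'capture'] (min_width=12, slack=3)
Line 5: ['kitchen', 'no'] (min_width=10, slack=5)
Total lines: 5

Answer: 5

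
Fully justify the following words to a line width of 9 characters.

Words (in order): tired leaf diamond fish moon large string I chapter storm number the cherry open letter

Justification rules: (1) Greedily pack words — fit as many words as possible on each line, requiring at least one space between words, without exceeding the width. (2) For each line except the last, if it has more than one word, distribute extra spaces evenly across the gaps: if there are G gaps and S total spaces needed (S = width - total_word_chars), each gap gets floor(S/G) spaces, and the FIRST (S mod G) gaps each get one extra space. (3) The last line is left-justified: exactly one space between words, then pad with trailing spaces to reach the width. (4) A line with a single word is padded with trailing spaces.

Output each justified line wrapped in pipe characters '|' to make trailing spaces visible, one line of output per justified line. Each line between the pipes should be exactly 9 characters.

Line 1: ['tired'] (min_width=5, slack=4)
Line 2: ['leaf'] (min_width=4, slack=5)
Line 3: ['diamond'] (min_width=7, slack=2)
Line 4: ['fish', 'moon'] (min_width=9, slack=0)
Line 5: ['large'] (min_width=5, slack=4)
Line 6: ['string', 'I'] (min_width=8, slack=1)
Line 7: ['chapter'] (min_width=7, slack=2)
Line 8: ['storm'] (min_width=5, slack=4)
Line 9: ['number'] (min_width=6, slack=3)
Line 10: ['the'] (min_width=3, slack=6)
Line 11: ['cherry'] (min_width=6, slack=3)
Line 12: ['open'] (min_width=4, slack=5)
Line 13: ['letter'] (min_width=6, slack=3)

Answer: |tired    |
|leaf     |
|diamond  |
|fish moon|
|large    |
|string  I|
|chapter  |
|storm    |
|number   |
|the      |
|cherry   |
|open     |
|letter   |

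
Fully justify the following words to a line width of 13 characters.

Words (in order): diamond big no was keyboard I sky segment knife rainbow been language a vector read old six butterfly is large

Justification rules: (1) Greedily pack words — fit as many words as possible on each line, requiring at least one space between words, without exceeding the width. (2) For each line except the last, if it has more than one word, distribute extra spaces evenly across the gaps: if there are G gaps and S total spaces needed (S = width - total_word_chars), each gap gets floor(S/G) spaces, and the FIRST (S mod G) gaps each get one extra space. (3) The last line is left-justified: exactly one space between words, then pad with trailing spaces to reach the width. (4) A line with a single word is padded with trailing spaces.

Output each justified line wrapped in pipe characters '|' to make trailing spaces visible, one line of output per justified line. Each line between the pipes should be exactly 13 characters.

Answer: |diamond   big|
|no        was|
|keyboard    I|
|sky   segment|
|knife rainbow|
|been language|
|a vector read|
|old       six|
|butterfly  is|
|large        |

Derivation:
Line 1: ['diamond', 'big'] (min_width=11, slack=2)
Line 2: ['no', 'was'] (min_width=6, slack=7)
Line 3: ['keyboard', 'I'] (min_width=10, slack=3)
Line 4: ['sky', 'segment'] (min_width=11, slack=2)
Line 5: ['knife', 'rainbow'] (min_width=13, slack=0)
Line 6: ['been', 'language'] (min_width=13, slack=0)
Line 7: ['a', 'vector', 'read'] (min_width=13, slack=0)
Line 8: ['old', 'six'] (min_width=7, slack=6)
Line 9: ['butterfly', 'is'] (min_width=12, slack=1)
Line 10: ['large'] (min_width=5, slack=8)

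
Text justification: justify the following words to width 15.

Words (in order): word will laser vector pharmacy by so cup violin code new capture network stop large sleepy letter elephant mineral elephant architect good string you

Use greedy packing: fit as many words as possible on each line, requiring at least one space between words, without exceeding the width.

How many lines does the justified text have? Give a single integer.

Line 1: ['word', 'will', 'laser'] (min_width=15, slack=0)
Line 2: ['vector', 'pharmacy'] (min_width=15, slack=0)
Line 3: ['by', 'so', 'cup'] (min_width=9, slack=6)
Line 4: ['violin', 'code', 'new'] (min_width=15, slack=0)
Line 5: ['capture', 'network'] (min_width=15, slack=0)
Line 6: ['stop', 'large'] (min_width=10, slack=5)
Line 7: ['sleepy', 'letter'] (min_width=13, slack=2)
Line 8: ['elephant'] (min_width=8, slack=7)
Line 9: ['mineral'] (min_width=7, slack=8)
Line 10: ['elephant'] (min_width=8, slack=7)
Line 11: ['architect', 'good'] (min_width=14, slack=1)
Line 12: ['string', 'you'] (min_width=10, slack=5)
Total lines: 12

Answer: 12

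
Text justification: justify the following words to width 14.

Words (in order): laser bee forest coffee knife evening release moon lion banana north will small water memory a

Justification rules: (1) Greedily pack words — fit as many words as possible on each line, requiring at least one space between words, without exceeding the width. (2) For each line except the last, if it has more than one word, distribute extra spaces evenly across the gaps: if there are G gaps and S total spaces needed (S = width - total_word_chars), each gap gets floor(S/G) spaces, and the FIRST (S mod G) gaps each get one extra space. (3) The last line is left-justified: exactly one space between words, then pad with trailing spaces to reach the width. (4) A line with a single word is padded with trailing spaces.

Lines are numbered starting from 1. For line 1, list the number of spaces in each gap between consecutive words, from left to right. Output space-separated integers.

Answer: 6

Derivation:
Line 1: ['laser', 'bee'] (min_width=9, slack=5)
Line 2: ['forest', 'coffee'] (min_width=13, slack=1)
Line 3: ['knife', 'evening'] (min_width=13, slack=1)
Line 4: ['release', 'moon'] (min_width=12, slack=2)
Line 5: ['lion', 'banana'] (min_width=11, slack=3)
Line 6: ['north', 'will'] (min_width=10, slack=4)
Line 7: ['small', 'water'] (min_width=11, slack=3)
Line 8: ['memory', 'a'] (min_width=8, slack=6)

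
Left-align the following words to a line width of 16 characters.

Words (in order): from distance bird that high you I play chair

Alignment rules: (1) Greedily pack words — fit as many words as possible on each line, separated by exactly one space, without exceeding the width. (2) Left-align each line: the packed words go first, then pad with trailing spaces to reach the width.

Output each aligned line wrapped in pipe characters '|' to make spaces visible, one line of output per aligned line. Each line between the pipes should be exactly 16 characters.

Line 1: ['from', 'distance'] (min_width=13, slack=3)
Line 2: ['bird', 'that', 'high'] (min_width=14, slack=2)
Line 3: ['you', 'I', 'play', 'chair'] (min_width=16, slack=0)

Answer: |from distance   |
|bird that high  |
|you I play chair|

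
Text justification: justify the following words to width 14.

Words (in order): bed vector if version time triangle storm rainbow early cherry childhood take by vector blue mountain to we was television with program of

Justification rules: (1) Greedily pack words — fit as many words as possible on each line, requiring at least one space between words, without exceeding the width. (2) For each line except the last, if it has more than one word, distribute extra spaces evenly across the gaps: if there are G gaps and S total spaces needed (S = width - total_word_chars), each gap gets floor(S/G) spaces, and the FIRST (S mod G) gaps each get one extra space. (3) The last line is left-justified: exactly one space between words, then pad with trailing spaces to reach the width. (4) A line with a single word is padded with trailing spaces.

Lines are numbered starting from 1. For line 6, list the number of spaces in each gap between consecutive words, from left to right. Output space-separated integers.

Answer: 1

Derivation:
Line 1: ['bed', 'vector', 'if'] (min_width=13, slack=1)
Line 2: ['version', 'time'] (min_width=12, slack=2)
Line 3: ['triangle', 'storm'] (min_width=14, slack=0)
Line 4: ['rainbow', 'early'] (min_width=13, slack=1)
Line 5: ['cherry'] (min_width=6, slack=8)
Line 6: ['childhood', 'take'] (min_width=14, slack=0)
Line 7: ['by', 'vector', 'blue'] (min_width=14, slack=0)
Line 8: ['mountain', 'to', 'we'] (min_width=14, slack=0)
Line 9: ['was', 'television'] (min_width=14, slack=0)
Line 10: ['with', 'program'] (min_width=12, slack=2)
Line 11: ['of'] (min_width=2, slack=12)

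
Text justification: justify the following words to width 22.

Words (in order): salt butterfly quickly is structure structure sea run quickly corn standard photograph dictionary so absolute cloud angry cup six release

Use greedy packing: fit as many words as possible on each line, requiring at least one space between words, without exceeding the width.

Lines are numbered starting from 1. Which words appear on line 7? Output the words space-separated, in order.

Line 1: ['salt', 'butterfly', 'quickly'] (min_width=22, slack=0)
Line 2: ['is', 'structure', 'structure'] (min_width=22, slack=0)
Line 3: ['sea', 'run', 'quickly', 'corn'] (min_width=20, slack=2)
Line 4: ['standard', 'photograph'] (min_width=19, slack=3)
Line 5: ['dictionary', 'so', 'absolute'] (min_width=22, slack=0)
Line 6: ['cloud', 'angry', 'cup', 'six'] (min_width=19, slack=3)
Line 7: ['release'] (min_width=7, slack=15)

Answer: release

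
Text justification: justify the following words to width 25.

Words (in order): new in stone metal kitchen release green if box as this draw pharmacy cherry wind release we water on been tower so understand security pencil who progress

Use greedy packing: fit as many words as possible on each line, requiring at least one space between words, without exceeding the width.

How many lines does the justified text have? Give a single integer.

Answer: 7

Derivation:
Line 1: ['new', 'in', 'stone', 'metal'] (min_width=18, slack=7)
Line 2: ['kitchen', 'release', 'green', 'if'] (min_width=24, slack=1)
Line 3: ['box', 'as', 'this', 'draw', 'pharmacy'] (min_width=25, slack=0)
Line 4: ['cherry', 'wind', 'release', 'we'] (min_width=22, slack=3)
Line 5: ['water', 'on', 'been', 'tower', 'so'] (min_width=22, slack=3)
Line 6: ['understand', 'security'] (min_width=19, slack=6)
Line 7: ['pencil', 'who', 'progress'] (min_width=19, slack=6)
Total lines: 7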